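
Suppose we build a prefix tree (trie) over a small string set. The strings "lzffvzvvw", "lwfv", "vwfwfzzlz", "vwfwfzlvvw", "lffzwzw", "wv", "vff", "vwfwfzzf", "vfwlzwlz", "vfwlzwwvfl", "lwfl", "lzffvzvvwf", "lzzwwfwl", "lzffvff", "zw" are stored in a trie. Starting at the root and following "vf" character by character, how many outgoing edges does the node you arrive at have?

The children of the "vf" node are the distinct next characters among strings starting with "vf".
Characters that immediately follow "vf" among the stored strings: {f, w}.
That node has 2 child edges.

2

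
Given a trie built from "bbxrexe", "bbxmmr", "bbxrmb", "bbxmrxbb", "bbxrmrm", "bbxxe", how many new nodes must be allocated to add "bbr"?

1

Walking "bbr" from the root, the first 2 characters ("bb") follow existing edges; "r" is the first miss.
Each of the 1 remaining characters creates one node.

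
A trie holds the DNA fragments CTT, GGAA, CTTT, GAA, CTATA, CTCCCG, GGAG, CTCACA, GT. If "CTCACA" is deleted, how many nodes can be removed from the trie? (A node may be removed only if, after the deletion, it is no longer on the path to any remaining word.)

After clearing the end-marker at "CTCACA", prune upward until reaching a node still needed by another word.
The suffix "ACA" (3 nodes) is used only by "CTCACA"; the node for "CTC" still has the child "C", so pruning stops there.
Nodes removed: 3

3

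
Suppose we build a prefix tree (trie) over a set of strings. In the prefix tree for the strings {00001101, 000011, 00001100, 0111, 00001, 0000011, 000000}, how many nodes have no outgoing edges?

5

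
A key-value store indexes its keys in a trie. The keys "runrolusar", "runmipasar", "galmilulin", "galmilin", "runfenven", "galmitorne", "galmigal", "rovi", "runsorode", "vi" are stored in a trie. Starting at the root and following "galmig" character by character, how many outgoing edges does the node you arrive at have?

The children of the "galmig" node are the distinct next characters among strings starting with "galmig".
Distinct next characters after "galmig": a.
That node has 1 child edge.

1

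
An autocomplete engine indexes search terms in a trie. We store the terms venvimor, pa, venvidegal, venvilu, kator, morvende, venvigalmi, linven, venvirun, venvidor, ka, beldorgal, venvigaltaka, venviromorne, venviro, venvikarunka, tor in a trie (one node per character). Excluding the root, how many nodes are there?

75

Insert word by word; a character creates a node only if that edge doesn't already exist:
  "venvimor" → 8 new (v, e, n, v, i, m, o, r)
  "pa" → 2 new (p, a)
  "venvidegal" → prefix "venvi" already present; 5 new (d, e, g, a, l)
  "venvilu" → prefix "venvi" already present; 2 new (l, u)
  "kator" → 5 new (k, a, t, o, r)
  "morvende" → 8 new (m, o, r, v, e, n, d, e)
  "venvigalmi" → prefix "venvi" already present; 5 new (g, a, l, m, i)
  "linven" → 6 new (l, i, n, v, e, n)
  "venvirun" → prefix "venvi" already present; 3 new (r, u, n)
  "venvidor" → prefix "venvid" already present; 2 new (o, r)
  "ka" → prefix "ka" already present; 0 new (none)
  "beldorgal" → 9 new (b, e, l, d, o, r, g, a, l)
  "venvigaltaka" → prefix "venvigal" already present; 4 new (t, a, k, a)
  "venviromorne" → prefix "venvir" already present; 6 new (o, m, o, r, n, e)
  "venviro" → prefix "venviro" already present; 0 new (none)
  "venvikarunka" → prefix "venvi" already present; 7 new (k, a, r, u, n, k, a)
  "tor" → 3 new (t, o, r)
Total nodes = 8 + 2 + 5 + 2 + 5 + 8 + 5 + 6 + 3 + 2 + 0 + 9 + 4 + 6 + 0 + 7 + 3 = 75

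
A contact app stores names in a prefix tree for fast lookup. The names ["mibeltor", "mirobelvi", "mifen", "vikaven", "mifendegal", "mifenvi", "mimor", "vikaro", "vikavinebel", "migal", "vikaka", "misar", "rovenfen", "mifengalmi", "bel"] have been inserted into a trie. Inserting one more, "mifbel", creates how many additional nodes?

The longest prefix of "mifbel" already in the trie is "mif" (length 3).
So 6 − 3 = 3 new nodes.

3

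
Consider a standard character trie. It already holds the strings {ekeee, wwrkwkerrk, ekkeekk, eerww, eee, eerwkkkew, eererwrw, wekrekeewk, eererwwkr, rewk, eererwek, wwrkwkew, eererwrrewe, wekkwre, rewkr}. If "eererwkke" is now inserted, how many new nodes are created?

3

"eererw" is already a path in the trie; the remaining "kke" must be added.
So 9 − 6 = 3 new nodes.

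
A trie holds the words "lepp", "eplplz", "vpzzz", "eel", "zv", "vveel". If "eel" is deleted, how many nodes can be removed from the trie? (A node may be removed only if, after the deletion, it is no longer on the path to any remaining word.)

After clearing the end-marker at "eel", prune upward until reaching a node still needed by another word.
The suffix "el" (2 nodes) is used only by "eel"; the node for "e" still has the child "p", so pruning stops there.
Nodes removed: 2

2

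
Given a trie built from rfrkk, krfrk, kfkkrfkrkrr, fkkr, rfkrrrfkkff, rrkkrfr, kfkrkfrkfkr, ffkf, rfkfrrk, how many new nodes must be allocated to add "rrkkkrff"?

The longest prefix of "rrkkkrff" already in the trie is "rrkk" (length 4).
New nodes needed: |"rrkkkrff"| − 4 = 8 − 4 = 4.

4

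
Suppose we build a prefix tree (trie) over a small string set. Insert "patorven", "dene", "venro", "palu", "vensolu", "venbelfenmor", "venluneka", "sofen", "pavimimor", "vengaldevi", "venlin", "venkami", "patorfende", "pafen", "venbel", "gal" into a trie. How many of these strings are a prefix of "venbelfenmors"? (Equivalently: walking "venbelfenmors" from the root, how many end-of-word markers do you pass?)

2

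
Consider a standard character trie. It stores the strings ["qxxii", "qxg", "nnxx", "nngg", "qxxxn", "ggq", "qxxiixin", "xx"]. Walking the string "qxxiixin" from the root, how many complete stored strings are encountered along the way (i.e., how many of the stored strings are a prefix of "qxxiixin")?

2

Check each prefix of "qxxiixin" against the stored set — each match is an end-marker on the path.
Prefixes of the query that are stored words: "qxxii", "qxxiixin"
Count: 2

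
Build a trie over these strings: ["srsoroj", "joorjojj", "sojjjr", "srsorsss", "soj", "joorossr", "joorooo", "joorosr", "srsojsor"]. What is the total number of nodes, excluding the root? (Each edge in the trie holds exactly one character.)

34

Trie structure (* marks end of a word):
(root)
├─ j
│  └─ o
│     └─ o
│        └─ r
│           ├─ j
│           │  └─ o
│           │     └─ j
│           │        └─ j *
│           └─ o
│              ├─ o
│              │  └─ o *
│              └─ s
│                 ├─ r *
│                 └─ s
│                    └─ r *
└─ s
   ├─ o
   │  └─ j *
   │     └─ j
   │        └─ j
   │           └─ r *
   └─ r
      └─ s
         └─ o
            ├─ j
            │  └─ s
            │     └─ o
            │        └─ r *
            └─ r
               ├─ o
               │  └─ j *
               └─ s
                  └─ s
                     └─ s *
Counting every labelled node above: 34.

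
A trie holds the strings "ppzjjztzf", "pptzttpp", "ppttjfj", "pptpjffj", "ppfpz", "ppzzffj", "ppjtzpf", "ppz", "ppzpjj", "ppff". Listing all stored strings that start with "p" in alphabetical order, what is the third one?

ppjtzpf

Words with prefix "p", in lexicographic order: "ppff", "ppfpz", "ppjtzpf", "pptpjffj", "ppttjfj", "pptzttpp", "ppz", "ppzjjztzf", "ppzpjj", "ppzzffj"
The 3rd is ppjtzpf.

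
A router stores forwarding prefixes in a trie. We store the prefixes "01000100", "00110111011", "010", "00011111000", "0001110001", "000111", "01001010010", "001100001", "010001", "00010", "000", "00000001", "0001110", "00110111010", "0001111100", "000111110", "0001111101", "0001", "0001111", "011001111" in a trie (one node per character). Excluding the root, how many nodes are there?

57

Insert word by word; a character creates a node only if that edge doesn't already exist:
  "01000100" → 8 new (0, 1, 0, 0, 0, 1, 0, 0)
  "00110111011" → prefix "0" already present; 10 new (0, 1, 1, 0, 1, 1, 1, 0, 1, 1)
  "010" → prefix "010" already present; 0 new (none)
  "00011111000" → prefix "00" already present; 9 new (0, 1, 1, 1, 1, 1, 0, 0, 0)
  "0001110001" → prefix "000111" already present; 4 new (0, 0, 0, 1)
  "000111" → prefix "000111" already present; 0 new (none)
  "01001010010" → prefix "0100" already present; 7 new (1, 0, 1, 0, 0, 1, 0)
  "001100001" → prefix "00110" already present; 4 new (0, 0, 0, 1)
  "010001" → prefix "010001" already present; 0 new (none)
  "00010" → prefix "0001" already present; 1 new (0)
  "000" → prefix "000" already present; 0 new (none)
  "00000001" → prefix "000" already present; 5 new (0, 0, 0, 0, 1)
  "0001110" → prefix "0001110" already present; 0 new (none)
  "00110111010" → prefix "0011011101" already present; 1 new (0)
  "0001111100" → prefix "0001111100" already present; 0 new (none)
  "000111110" → prefix "000111110" already present; 0 new (none)
  "0001111101" → prefix "000111110" already present; 1 new (1)
  "0001" → prefix "0001" already present; 0 new (none)
  "0001111" → prefix "0001111" already present; 0 new (none)
  "011001111" → prefix "01" already present; 7 new (1, 0, 0, 1, 1, 1, 1)
Total nodes = 8 + 10 + 0 + 9 + 4 + 0 + 7 + 4 + 0 + 1 + 0 + 5 + 0 + 1 + 0 + 0 + 1 + 0 + 0 + 7 = 57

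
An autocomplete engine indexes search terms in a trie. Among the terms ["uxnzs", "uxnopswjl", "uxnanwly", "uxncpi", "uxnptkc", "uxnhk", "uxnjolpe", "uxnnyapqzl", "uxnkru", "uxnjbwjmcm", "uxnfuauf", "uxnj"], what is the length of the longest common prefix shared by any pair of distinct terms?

Equivalently: take the maximum, over all pairs, of their longest common prefix length.
e.g. "uxnj" and "uxnjbwjmcm" share the prefix "uxnj" of length 4; no pair shares a longer one.
Longest shared-prefix length: 4

4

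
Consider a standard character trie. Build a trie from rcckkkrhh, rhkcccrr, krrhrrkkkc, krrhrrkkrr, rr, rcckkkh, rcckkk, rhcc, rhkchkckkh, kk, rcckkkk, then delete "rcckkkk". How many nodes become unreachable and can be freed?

1

Walk "rcckkkk" from the leaf back toward the root, removing each node that no remaining word uses.
The suffix "k" (1 node) is used only by "rcckkkk"; the node for "rcckkk" still has the child "r", so pruning stops there.
Nodes removed: 1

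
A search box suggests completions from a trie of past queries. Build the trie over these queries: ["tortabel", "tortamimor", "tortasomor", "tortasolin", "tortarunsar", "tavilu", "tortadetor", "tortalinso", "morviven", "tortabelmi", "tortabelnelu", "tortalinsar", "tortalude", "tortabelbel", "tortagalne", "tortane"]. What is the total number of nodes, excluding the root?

For each word, the new-node count is its length minus the longest prefix already in the trie:
  "tortabel" → 8 new (t, o, r, t, a, b, e, l)
  "tortamimor" → prefix "torta" already present; 5 new (m, i, m, o, r)
  "tortasomor" → prefix "torta" already present; 5 new (s, o, m, o, r)
  "tortasolin" → prefix "tortaso" already present; 3 new (l, i, n)
  "tortarunsar" → prefix "torta" already present; 6 new (r, u, n, s, a, r)
  "tavilu" → prefix "t" already present; 5 new (a, v, i, l, u)
  "tortadetor" → prefix "torta" already present; 5 new (d, e, t, o, r)
  "tortalinso" → prefix "torta" already present; 5 new (l, i, n, s, o)
  "morviven" → 8 new (m, o, r, v, i, v, e, n)
  "tortabelmi" → prefix "tortabel" already present; 2 new (m, i)
  "tortabelnelu" → prefix "tortabel" already present; 4 new (n, e, l, u)
  "tortalinsar" → prefix "tortalins" already present; 2 new (a, r)
  "tortalude" → prefix "tortal" already present; 3 new (u, d, e)
  "tortabelbel" → prefix "tortabel" already present; 3 new (b, e, l)
  "tortagalne" → prefix "torta" already present; 5 new (g, a, l, n, e)
  "tortane" → prefix "torta" already present; 2 new (n, e)
Total nodes = 8 + 5 + 5 + 3 + 6 + 5 + 5 + 5 + 8 + 2 + 4 + 2 + 3 + 3 + 5 + 2 = 71

71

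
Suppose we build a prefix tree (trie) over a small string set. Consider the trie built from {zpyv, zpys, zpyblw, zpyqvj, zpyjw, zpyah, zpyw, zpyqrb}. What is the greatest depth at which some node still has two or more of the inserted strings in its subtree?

Equivalently: take the maximum, over all pairs, of their longest common prefix length.
"zpyqrb" and "zpyqvj" agree on "zpyq" (4 characters) before diverging; nothing deeper is shared.
Longest shared-prefix length: 4

4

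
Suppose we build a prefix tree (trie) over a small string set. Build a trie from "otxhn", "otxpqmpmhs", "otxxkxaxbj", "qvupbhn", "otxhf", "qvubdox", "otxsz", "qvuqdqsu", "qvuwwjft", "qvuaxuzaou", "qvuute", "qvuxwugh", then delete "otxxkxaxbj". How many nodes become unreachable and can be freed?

7

A node on "otxxkxaxbj"'s path can go only if nothing else ends at it or branches off below it.
The suffix "xkxaxbj" (7 nodes) is used only by "otxxkxaxbj"; the node for "otx" still has the child "h", so pruning stops there.
Nodes removed: 7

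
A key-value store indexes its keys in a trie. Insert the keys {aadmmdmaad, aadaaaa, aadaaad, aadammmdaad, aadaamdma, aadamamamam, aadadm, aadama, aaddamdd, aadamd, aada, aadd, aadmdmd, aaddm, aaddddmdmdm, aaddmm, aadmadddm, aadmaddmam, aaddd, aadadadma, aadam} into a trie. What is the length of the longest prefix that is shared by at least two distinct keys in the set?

Look for the deepest trie node that still has at least two words in its subtree.
"aadmadddm" and "aadmaddmam" agree on "aadmadd" (7 characters) before diverging; nothing deeper is shared.
Longest shared-prefix length: 7

7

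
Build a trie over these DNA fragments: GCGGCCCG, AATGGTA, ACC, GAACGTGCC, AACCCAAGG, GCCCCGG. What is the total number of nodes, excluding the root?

Count nodes per top-level branch (shared prefixes stored once):
  'A'-branch (AACCCAAGG, AATGGTA, ACC): 16 nodes
  'G'-branch (GAACGTGCC, GCCCCGG, GCGGCCCG): 21 nodes
Sum: 37

37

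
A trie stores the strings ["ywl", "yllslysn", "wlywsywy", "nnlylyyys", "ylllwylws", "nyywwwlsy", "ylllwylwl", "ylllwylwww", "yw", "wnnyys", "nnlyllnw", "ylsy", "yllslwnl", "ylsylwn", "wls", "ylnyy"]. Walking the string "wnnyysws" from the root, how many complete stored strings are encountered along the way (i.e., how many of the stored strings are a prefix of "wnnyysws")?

1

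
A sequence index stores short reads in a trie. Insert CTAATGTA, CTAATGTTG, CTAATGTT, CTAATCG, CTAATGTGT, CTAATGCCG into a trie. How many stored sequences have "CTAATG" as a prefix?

5

Walk to "CTAATG"; the words in its subtree are exactly those with that prefix.
Matches: "CTAATGCCG", "CTAATGTA", "CTAATGTGT", "CTAATGTT", "CTAATGTTG"
Count: 5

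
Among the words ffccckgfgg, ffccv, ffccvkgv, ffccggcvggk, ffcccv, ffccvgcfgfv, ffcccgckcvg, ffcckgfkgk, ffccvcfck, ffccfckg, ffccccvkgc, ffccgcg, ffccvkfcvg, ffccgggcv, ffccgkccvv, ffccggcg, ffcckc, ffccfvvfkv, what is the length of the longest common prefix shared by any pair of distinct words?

7

Equivalently: take the maximum, over all pairs, of their longest common prefix length.
"ffccggcg" and "ffccggcvggk" agree on "ffccggc" (7 characters) before diverging; nothing deeper is shared.
Longest shared-prefix length: 7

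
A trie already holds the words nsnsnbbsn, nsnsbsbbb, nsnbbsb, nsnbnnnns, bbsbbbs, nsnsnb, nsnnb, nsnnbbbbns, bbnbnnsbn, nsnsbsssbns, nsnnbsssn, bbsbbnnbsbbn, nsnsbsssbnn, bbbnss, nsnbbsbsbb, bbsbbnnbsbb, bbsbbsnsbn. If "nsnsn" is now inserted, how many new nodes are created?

Every character of "nsnsn" already lies on an existing path (it is a prefix of some stored word).
No new nodes are needed: 0.

0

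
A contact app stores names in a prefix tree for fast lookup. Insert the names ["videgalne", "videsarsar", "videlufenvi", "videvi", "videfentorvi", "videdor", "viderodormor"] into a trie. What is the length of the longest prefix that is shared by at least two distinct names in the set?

Equivalently: take the maximum, over all pairs, of their longest common prefix length.
"videdor" and "videfentorvi" agree on "vide" (4 characters) before diverging; nothing deeper is shared.
Longest shared-prefix length: 4

4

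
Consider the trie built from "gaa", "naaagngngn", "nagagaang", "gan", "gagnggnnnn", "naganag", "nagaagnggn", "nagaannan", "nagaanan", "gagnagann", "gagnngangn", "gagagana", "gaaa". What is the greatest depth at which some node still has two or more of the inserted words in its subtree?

6

Equivalently: take the maximum, over all pairs, of their longest common prefix length.
"nagaanan" and "nagaannan" agree on "nagaan" (6 characters) before diverging; nothing deeper is shared.
Longest shared-prefix length: 6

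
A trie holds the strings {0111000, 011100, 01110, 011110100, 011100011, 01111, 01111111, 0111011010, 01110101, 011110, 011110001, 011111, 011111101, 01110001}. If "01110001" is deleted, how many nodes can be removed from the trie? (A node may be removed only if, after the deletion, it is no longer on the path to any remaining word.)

Walk "01110001" from the leaf back toward the root, removing each node that no remaining word uses.
Every node on "01110001" is still needed (e.g. by "011100011"), so nothing is freed.
Nodes removed: 0

0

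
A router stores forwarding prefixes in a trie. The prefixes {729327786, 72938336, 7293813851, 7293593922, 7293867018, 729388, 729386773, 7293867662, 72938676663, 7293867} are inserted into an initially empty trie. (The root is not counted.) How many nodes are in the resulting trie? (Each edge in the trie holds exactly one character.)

37

For each word, the new-node count is its length minus the longest prefix already in the trie:
  "729327786" → 9 new (7, 2, 9, 3, 2, 7, 7, 8, 6)
  "72938336" → prefix "7293" already present; 4 new (8, 3, 3, 6)
  "7293813851" → prefix "72938" already present; 5 new (1, 3, 8, 5, 1)
  "7293593922" → prefix "7293" already present; 6 new (5, 9, 3, 9, 2, 2)
  "7293867018" → prefix "72938" already present; 5 new (6, 7, 0, 1, 8)
  "729388" → prefix "72938" already present; 1 new (8)
  "729386773" → prefix "7293867" already present; 2 new (7, 3)
  "7293867662" → prefix "7293867" already present; 3 new (6, 6, 2)
  "72938676663" → prefix "729386766" already present; 2 new (6, 3)
  "7293867" → prefix "7293867" already present; 0 new (none)
Total nodes = 9 + 4 + 5 + 6 + 5 + 1 + 2 + 3 + 2 + 0 = 37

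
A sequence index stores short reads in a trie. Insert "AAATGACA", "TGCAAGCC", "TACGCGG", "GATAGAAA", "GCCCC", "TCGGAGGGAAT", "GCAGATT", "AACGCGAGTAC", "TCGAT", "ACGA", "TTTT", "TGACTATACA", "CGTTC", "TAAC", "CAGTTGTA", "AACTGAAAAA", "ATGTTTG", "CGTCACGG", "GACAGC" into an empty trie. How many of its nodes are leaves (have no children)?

A leaf is a node with no children — equivalently, the end of a word that is not a proper prefix of any other stored word.
Those words: "AAATGACA", "AACGCGAGTAC", "AACTGAAAAA", "ACGA", "ATGTTTG", "CAGTTGTA", "CGTCACGG", "CGTTC", "GACAGC", "GATAGAAA", "GCAGATT", "GCCCC", "TAAC", "TACGCGG", "TCGAT", "TCGGAGGGAAT", "TGACTATACA", "TGCAAGCC", "TTTT"
Leaf count: 19

19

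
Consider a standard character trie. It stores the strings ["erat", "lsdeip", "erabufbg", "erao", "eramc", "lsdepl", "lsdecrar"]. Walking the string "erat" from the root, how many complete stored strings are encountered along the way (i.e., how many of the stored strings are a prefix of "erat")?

1

Check each prefix of "erat" against the stored set — each match is an end-marker on the path.
Prefixes of the query that are stored words: "erat"
Count: 1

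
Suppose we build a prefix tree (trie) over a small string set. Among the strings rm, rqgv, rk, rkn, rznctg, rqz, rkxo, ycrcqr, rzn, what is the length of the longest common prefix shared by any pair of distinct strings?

The deepest shared node is where two words last agree before diverging.
"rzn" and "rznctg" agree on "rzn" (3 characters) before diverging; nothing deeper is shared.
Longest shared-prefix length: 3

3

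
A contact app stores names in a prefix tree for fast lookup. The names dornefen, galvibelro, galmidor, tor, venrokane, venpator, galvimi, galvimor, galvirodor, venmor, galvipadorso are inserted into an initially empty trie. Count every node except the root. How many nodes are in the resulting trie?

59

Count nodes per top-level branch (shared prefixes stored once):
  'd'-branch (dornefen): 8 nodes
  'g'-branch (galmidor, galvibelro, galvimi, galvimor, galvipadorso, galvirodor): 31 nodes
  't'-branch (tor): 3 nodes
  'v'-branch (venmor, venpator, venrokane): 17 nodes
Sum: 59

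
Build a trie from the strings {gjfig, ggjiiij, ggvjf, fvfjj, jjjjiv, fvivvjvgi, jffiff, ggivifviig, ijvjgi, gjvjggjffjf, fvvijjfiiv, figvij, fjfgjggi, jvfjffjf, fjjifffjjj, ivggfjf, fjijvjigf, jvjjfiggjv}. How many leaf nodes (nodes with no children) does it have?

Leaves are exactly the stored words that no other stored word extends.
Those words: "figvij", "fjfgjggi", "fjijvjigf", "fjjifffjjj", "fvfjj", "fvivvjvgi", "fvvijjfiiv", "ggivifviig", "ggjiiij", "ggvjf", "gjfig", "gjvjggjffjf", "ijvjgi", "ivggfjf", "jffiff", "jjjjiv", "jvfjffjf", "jvjjfiggjv"
Leaf count: 18

18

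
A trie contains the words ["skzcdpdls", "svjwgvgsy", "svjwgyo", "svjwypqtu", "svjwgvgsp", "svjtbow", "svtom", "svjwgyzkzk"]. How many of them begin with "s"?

Walk to "s"; the words in its subtree are exactly those with that prefix.
Words under "s": skzcdpdls, svjtbow, svjwgvgsp, svjwgvgsy, svjwgyo, svjwgyzkzk, svjwypqtu, svtom
Count: 8

8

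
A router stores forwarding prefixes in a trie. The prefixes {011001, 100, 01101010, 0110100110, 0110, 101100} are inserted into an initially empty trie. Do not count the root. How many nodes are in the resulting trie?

Trie structure (* marks end of a word):
(root)
├─ 0
│  └─ 1
│     └─ 1
│        └─ 0 *
│           ├─ 0
│           │  └─ 1 *
│           └─ 1
│              └─ 0
│                 ├─ 0
│                 │  └─ 1
│                 │     └─ 1
│                 │        └─ 0 *
│                 └─ 1
│                    └─ 0 *
└─ 1
   └─ 0
      ├─ 0 *
      └─ 1
         └─ 1
            └─ 0
               └─ 0 *
Counting every labelled node above: 21.

21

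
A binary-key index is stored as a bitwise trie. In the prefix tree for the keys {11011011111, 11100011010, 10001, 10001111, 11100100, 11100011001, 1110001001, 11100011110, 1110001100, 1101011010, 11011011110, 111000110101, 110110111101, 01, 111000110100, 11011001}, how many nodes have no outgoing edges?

12

Leaves are exactly the stored words that no other stored word extends.
Those words: "01", "10001111", "1101011010", "11011001", "110110111101", "11011011111", "1110001001", "11100011001", "111000110100", "111000110101", "11100011110", "11100100"
Leaf count: 12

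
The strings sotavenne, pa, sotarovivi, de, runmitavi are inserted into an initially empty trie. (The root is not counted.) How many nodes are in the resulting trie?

28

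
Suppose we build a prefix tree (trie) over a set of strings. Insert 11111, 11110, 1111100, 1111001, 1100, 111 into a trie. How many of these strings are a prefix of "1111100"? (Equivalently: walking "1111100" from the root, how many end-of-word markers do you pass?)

3

Traverse "1111100" character by character; count nodes along the way that are marked as word ends.
Prefixes of the query that are stored words: "111", "11111", "1111100"
Count: 3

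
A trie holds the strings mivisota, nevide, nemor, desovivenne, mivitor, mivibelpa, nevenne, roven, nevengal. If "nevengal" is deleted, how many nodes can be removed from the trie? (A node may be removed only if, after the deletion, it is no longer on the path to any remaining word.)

3

A node on "nevengal"'s path can go only if nothing else ends at it or branches off below it.
The suffix "gal" (3 nodes) is used only by "nevengal"; the node for "neven" still has the child "n", so pruning stops there.
Nodes removed: 3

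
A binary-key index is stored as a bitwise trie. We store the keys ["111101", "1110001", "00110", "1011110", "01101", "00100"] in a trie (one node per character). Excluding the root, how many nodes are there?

27

Insert word by word; a character creates a node only if that edge doesn't already exist:
  "111101" → 6 new (1, 1, 1, 1, 0, 1)
  "1110001" → prefix "111" already present; 4 new (0, 0, 0, 1)
  "00110" → 5 new (0, 0, 1, 1, 0)
  "1011110" → prefix "1" already present; 6 new (0, 1, 1, 1, 1, 0)
  "01101" → prefix "0" already present; 4 new (1, 1, 0, 1)
  "00100" → prefix "001" already present; 2 new (0, 0)
Total nodes = 6 + 4 + 5 + 6 + 4 + 2 = 27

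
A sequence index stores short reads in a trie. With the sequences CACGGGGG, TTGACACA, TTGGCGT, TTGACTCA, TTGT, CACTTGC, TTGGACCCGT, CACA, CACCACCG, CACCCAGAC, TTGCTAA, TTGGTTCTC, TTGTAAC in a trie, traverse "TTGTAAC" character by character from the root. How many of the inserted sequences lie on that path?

2

Walk "TTGTAAC" from the root; an end-of-word marker is hit whenever a stored word is a prefix of "TTGTAAC".
Prefixes of the query that are stored words: "TTGT", "TTGTAAC"
Count: 2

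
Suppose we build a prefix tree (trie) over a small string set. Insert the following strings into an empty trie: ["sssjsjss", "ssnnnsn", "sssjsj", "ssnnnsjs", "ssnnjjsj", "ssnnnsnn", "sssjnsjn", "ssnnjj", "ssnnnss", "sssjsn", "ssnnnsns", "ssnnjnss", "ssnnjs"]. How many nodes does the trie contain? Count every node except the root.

31

Trie structure (* marks end of a word):
(root)
└─ s
   └─ s
      ├─ n
      │  └─ n
      │     ├─ j
      │     │  ├─ j *
      │     │  │  └─ s
      │     │  │     └─ j *
      │     │  ├─ n
      │     │  │  └─ s
      │     │  │     └─ s *
      │     │  └─ s *
      │     └─ n
      │        └─ s
      │           ├─ j
      │           │  └─ s *
      │           ├─ n *
      │           │  ├─ n *
      │           │  └─ s *
      │           └─ s *
      └─ s
         └─ j
            ├─ n
            │  └─ s
            │     └─ j
            │        └─ n *
            └─ s
               ├─ j *
               │  └─ s
               │     └─ s *
               └─ n *
Counting every labelled node above: 31.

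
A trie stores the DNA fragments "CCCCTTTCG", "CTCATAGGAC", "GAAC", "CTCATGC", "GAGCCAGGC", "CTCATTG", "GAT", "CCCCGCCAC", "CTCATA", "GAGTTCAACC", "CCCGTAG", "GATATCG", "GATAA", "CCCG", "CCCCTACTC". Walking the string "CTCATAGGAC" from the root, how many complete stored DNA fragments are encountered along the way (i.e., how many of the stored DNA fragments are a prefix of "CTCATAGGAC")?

2

Check each prefix of "CTCATAGGAC" against the stored set — each match is an end-marker on the path.
Prefixes of the query that are stored words: "CTCATA", "CTCATAGGAC"
Count: 2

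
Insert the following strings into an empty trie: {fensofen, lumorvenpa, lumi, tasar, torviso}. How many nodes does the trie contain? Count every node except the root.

Insert word by word; a character creates a node only if that edge doesn't already exist:
  "fensofen" → 8 new (f, e, n, s, o, f, e, n)
  "lumorvenpa" → 10 new (l, u, m, o, r, v, e, n, p, a)
  "lumi" → prefix "lum" already present; 1 new (i)
  "tasar" → 5 new (t, a, s, a, r)
  "torviso" → prefix "t" already present; 6 new (o, r, v, i, s, o)
Total nodes = 8 + 10 + 1 + 5 + 6 = 30

30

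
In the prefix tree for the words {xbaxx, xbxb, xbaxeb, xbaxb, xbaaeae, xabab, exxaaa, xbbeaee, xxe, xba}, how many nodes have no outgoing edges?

A leaf is a node with no children — equivalently, the end of a word that is not a proper prefix of any other stored word.
Those words: "exxaaa", "xabab", "xbaaeae", "xbaxb", "xbaxeb", "xbaxx", "xbbeaee", "xbxb", "xxe"
Leaf count: 9

9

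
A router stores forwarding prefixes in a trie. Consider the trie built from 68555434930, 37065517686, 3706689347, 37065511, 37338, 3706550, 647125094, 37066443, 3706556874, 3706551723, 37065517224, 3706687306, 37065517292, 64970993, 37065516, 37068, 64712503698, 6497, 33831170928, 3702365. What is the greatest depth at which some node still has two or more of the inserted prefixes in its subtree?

Equivalently: take the maximum, over all pairs, of their longest common prefix length.
e.g. "37065517224" and "3706551723" share the prefix "370655172" of length 9; no pair shares a longer one.
Longest shared-prefix length: 9

9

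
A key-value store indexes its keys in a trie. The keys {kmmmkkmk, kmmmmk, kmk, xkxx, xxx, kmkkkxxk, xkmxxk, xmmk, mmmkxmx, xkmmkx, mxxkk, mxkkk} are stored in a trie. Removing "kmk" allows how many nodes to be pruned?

Walk "kmk" from the leaf back toward the root, removing each node that no remaining word uses.
Every node on "kmk" is still needed (e.g. by "kmkkkxxk"), so nothing is freed.
Nodes removed: 0

0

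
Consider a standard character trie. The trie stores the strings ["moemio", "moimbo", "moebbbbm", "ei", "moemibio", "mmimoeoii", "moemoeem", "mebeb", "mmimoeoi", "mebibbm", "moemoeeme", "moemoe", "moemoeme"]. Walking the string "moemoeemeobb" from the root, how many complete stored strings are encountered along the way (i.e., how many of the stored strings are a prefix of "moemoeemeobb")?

3

Walk "moemoeemeobb" from the root; an end-of-word marker is hit whenever a stored word is a prefix of "moemoeemeobb".
Prefixes of the query that are stored words: "moemoe", "moemoeem", "moemoeeme"
Count: 3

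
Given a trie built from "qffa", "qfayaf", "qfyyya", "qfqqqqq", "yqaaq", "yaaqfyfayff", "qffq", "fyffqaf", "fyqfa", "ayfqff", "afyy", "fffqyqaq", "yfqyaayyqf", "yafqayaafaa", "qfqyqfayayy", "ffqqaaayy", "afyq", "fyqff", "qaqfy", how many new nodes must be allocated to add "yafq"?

0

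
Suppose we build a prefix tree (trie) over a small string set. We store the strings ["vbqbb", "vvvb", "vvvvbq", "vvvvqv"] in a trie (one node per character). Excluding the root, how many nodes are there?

Count nodes per top-level branch (shared prefixes stored once):
  'v'-branch (vbqbb, vvvb, vvvvbq, vvvvqv): 13 nodes
Sum: 13

13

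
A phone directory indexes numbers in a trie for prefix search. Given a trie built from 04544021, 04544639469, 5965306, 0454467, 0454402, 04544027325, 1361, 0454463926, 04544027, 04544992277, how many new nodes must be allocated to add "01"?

1

"0" is already a path in the trie; the remaining "1" must be added.
So 2 − 1 = 1 new nodes.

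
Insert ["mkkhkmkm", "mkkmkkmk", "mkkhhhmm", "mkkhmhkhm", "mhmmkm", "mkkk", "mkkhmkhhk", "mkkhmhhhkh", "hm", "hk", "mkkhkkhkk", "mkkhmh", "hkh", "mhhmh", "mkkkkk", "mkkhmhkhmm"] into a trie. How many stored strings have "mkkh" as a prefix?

Walk to "mkkh"; the words in its subtree are exactly those with that prefix.
Words under "mkkh": mkkhhhmm, mkkhkkhkk, mkkhkmkm, mkkhmh, mkkhmhhhkh, mkkhmhkhm, mkkhmhkhmm, mkkhmkhhk
Count: 8

8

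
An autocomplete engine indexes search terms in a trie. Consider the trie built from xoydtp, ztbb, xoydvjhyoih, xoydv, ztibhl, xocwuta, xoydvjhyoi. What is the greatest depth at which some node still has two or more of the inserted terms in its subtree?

10

Equivalently: take the maximum, over all pairs, of their longest common prefix length.
"xoydvjhyoi" and "xoydvjhyoih" agree on "xoydvjhyoi" (10 characters) before diverging; nothing deeper is shared.
Longest shared-prefix length: 10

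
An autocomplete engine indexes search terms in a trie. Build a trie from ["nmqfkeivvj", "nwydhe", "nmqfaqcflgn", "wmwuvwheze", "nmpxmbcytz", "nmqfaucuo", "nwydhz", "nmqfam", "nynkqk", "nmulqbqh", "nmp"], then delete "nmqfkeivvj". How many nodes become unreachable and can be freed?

Walk "nmqfkeivvj" from the leaf back toward the root, removing each node that no remaining word uses.
The suffix "keivvj" (6 nodes) is used only by "nmqfkeivvj"; the node for "nmqf" still has the child "a", so pruning stops there.
Nodes removed: 6

6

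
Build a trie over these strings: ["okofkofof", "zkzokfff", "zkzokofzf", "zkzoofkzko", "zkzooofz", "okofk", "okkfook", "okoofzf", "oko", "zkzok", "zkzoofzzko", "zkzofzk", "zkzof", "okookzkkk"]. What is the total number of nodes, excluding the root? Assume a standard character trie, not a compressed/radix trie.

51

For each word, the new-node count is its length minus the longest prefix already in the trie:
  "okofkofof" → 9 new (o, k, o, f, k, o, f, o, f)
  "zkzokfff" → 8 new (z, k, z, o, k, f, f, f)
  "zkzokofzf" → prefix "zkzok" already present; 4 new (o, f, z, f)
  "zkzoofkzko" → prefix "zkzo" already present; 6 new (o, f, k, z, k, o)
  "zkzooofz" → prefix "zkzoo" already present; 3 new (o, f, z)
  "okofk" → prefix "okofk" already present; 0 new (none)
  "okkfook" → prefix "ok" already present; 5 new (k, f, o, o, k)
  "okoofzf" → prefix "oko" already present; 4 new (o, f, z, f)
  "oko" → prefix "oko" already present; 0 new (none)
  "zkzok" → prefix "zkzok" already present; 0 new (none)
  "zkzoofzzko" → prefix "zkzoof" already present; 4 new (z, z, k, o)
  "zkzofzk" → prefix "zkzo" already present; 3 new (f, z, k)
  "zkzof" → prefix "zkzof" already present; 0 new (none)
  "okookzkkk" → prefix "okoo" already present; 5 new (k, z, k, k, k)
Total nodes = 9 + 8 + 4 + 6 + 3 + 0 + 5 + 4 + 0 + 0 + 4 + 3 + 0 + 5 = 51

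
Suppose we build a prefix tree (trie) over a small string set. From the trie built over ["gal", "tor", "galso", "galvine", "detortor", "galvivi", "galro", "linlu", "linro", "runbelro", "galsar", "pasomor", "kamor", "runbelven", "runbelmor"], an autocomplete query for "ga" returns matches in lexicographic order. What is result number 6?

galvivi

DFS of the "ga" subtree visits, in order: "gal", "galro", "galsar", "galso", "galvine", "galvivi"
Position 6: galvivi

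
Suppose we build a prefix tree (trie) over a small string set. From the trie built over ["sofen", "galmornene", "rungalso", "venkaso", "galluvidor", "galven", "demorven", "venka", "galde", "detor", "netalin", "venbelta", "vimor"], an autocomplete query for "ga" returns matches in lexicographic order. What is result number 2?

galluvidor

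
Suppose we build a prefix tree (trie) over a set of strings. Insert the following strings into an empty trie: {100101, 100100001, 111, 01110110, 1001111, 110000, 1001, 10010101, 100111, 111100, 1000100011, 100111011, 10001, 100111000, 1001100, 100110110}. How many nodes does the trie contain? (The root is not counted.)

49

For each word, the new-node count is its length minus the longest prefix already in the trie:
  "100101" → 6 new (1, 0, 0, 1, 0, 1)
  "100100001" → prefix "10010" already present; 4 new (0, 0, 0, 1)
  "111" → prefix "1" already present; 2 new (1, 1)
  "01110110" → 8 new (0, 1, 1, 1, 0, 1, 1, 0)
  "1001111" → prefix "1001" already present; 3 new (1, 1, 1)
  "110000" → prefix "11" already present; 4 new (0, 0, 0, 0)
  "1001" → prefix "1001" already present; 0 new (none)
  "10010101" → prefix "100101" already present; 2 new (0, 1)
  "100111" → prefix "100111" already present; 0 new (none)
  "111100" → prefix "111" already present; 3 new (1, 0, 0)
  "1000100011" → prefix "100" already present; 7 new (0, 1, 0, 0, 0, 1, 1)
  "100111011" → prefix "100111" already present; 3 new (0, 1, 1)
  "10001" → prefix "10001" already present; 0 new (none)
  "100111000" → prefix "1001110" already present; 2 new (0, 0)
  "1001100" → prefix "10011" already present; 2 new (0, 0)
  "100110110" → prefix "100110" already present; 3 new (1, 1, 0)
Total nodes = 6 + 4 + 2 + 8 + 3 + 4 + 0 + 2 + 0 + 3 + 7 + 3 + 0 + 2 + 2 + 3 = 49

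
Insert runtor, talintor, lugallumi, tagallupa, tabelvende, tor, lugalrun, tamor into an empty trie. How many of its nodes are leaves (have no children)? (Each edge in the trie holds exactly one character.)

A leaf is a node with no children — equivalently, the end of a word that is not a proper prefix of any other stored word.
Those words: "lugallumi", "lugalrun", "runtor", "tabelvende", "tagallupa", "talintor", "tamor", "tor"
Leaf count: 8

8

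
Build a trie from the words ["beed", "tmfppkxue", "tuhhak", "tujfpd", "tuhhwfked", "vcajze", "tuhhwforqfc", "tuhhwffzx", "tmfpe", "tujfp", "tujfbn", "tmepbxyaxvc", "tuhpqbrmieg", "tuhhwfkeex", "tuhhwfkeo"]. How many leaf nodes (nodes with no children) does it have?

14

A leaf is a node with no children — equivalently, the end of a word that is not a proper prefix of any other stored word.
Those words: "beed", "tmepbxyaxvc", "tmfpe", "tmfppkxue", "tuhhak", "tuhhwffzx", "tuhhwfked", "tuhhwfkeex", "tuhhwfkeo", "tuhhwforqfc", "tuhpqbrmieg", "tujfbn", "tujfpd", "vcajze"
Leaf count: 14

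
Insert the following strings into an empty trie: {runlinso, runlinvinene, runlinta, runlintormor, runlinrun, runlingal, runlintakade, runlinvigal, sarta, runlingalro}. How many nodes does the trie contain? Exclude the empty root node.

41

Count nodes per top-level branch (shared prefixes stored once):
  'r'-branch (runlingal, runlingalro, runlinrun, runlinso, runlinta, runlintakade, runlintormor, runlinvigal, runlinvinene): 36 nodes
  's'-branch (sarta): 5 nodes
Sum: 41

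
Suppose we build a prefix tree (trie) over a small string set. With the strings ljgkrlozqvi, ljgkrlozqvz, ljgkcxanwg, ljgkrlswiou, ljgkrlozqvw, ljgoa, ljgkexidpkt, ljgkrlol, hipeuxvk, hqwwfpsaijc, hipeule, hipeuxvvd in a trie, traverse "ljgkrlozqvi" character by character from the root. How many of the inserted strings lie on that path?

1

Check each prefix of "ljgkrlozqvi" against the stored set — each match is an end-marker on the path.
Prefixes of the query that are stored words: "ljgkrlozqvi"
Count: 1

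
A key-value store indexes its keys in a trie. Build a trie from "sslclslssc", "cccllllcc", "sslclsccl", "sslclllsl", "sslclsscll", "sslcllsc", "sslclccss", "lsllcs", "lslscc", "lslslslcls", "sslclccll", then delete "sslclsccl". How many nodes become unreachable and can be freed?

3

After clearing the end-marker at "sslclsccl", prune upward until reaching a node still needed by another word.
The suffix "ccl" (3 nodes) is used only by "sslclsccl"; the node for "sslcls" still has the child "l", so pruning stops there.
Nodes removed: 3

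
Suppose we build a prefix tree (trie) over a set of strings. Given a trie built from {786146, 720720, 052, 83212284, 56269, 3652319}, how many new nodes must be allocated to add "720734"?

2

"7207" is already a path in the trie; the remaining "34" must be added.
So 6 − 4 = 2 new nodes.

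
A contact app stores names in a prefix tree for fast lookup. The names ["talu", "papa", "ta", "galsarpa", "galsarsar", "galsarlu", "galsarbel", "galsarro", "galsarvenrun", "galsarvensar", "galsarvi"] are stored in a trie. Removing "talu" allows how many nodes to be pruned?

2

A node on "talu"'s path can go only if nothing else ends at it or branches off below it.
The suffix "lu" (2 nodes) is used only by "talu"; "ta" is itself a stored word, so pruning stops there.
Nodes removed: 2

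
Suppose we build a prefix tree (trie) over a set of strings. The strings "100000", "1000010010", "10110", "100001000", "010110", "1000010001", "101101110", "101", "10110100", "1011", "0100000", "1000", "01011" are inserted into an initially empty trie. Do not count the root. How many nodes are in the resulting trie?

Trie structure (* marks end of a word):
(root)
├─ 0
│  └─ 1
│     └─ 0
│        ├─ 0
│        │  └─ 0
│        │     └─ 0
│        │        └─ 0 *
│        └─ 1
│           └─ 1 *
│              └─ 0 *
└─ 1
   └─ 0
      ├─ 0
      │  └─ 0 *
      │     └─ 0
      │        ├─ 0 *
      │        └─ 1
      │           └─ 0
      │              └─ 0
      │                 ├─ 0 *
      │                 │  └─ 1 *
      │                 └─ 1
      │                    └─ 0 *
      └─ 1 *
         └─ 1 *
            └─ 0 *
               └─ 1
                  ├─ 0
                  │  └─ 0 *
                  └─ 1
                     └─ 1
                        └─ 0 *
Counting every labelled node above: 32.

32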